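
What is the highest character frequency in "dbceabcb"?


Input: dbceabcb
Character counts:
  'a': 1
  'b': 3
  'c': 2
  'd': 1
  'e': 1
Maximum frequency: 3

3


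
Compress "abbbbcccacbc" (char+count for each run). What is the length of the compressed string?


Input: abbbbcccacbc
Runs:
  'a' x 1 => "a1"
  'b' x 4 => "b4"
  'c' x 3 => "c3"
  'a' x 1 => "a1"
  'c' x 1 => "c1"
  'b' x 1 => "b1"
  'c' x 1 => "c1"
Compressed: "a1b4c3a1c1b1c1"
Compressed length: 14

14


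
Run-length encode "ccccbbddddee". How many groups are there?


Input: ccccbbddddee
Scanning for consecutive runs:
  Group 1: 'c' x 4 (positions 0-3)
  Group 2: 'b' x 2 (positions 4-5)
  Group 3: 'd' x 4 (positions 6-9)
  Group 4: 'e' x 2 (positions 10-11)
Total groups: 4

4


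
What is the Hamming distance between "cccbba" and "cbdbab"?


Comparing "cccbba" and "cbdbab" position by position:
  Position 0: 'c' vs 'c' => same
  Position 1: 'c' vs 'b' => differ
  Position 2: 'c' vs 'd' => differ
  Position 3: 'b' vs 'b' => same
  Position 4: 'b' vs 'a' => differ
  Position 5: 'a' vs 'b' => differ
Total differences (Hamming distance): 4

4


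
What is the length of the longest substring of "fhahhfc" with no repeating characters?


Input: "fhahhfc"
Sliding window (track last position of each char):
  Position 0 ('f'): window [0,0] length 1 -- new best
  Position 1 ('h'): window [0,1] length 2 -- new best
  Position 2 ('a'): window [0,2] length 3 -- new best
  Position 3 ('h'): repeat (last at 1), move window start to 2
  Position 3 ('h'): window [2,3] length 2
  Position 4 ('h'): repeat (last at 3), move window start to 4
  Position 4 ('h'): window [4,4] length 1
  Position 5 ('f'): window [4,5] length 2
  Position 6 ('c'): window [4,6] length 3
Longest substring with no repeats: "fha" with length 3

3


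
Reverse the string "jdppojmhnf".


Input: jdppojmhnf
Reading characters right to left:
  Position 9: 'f'
  Position 8: 'n'
  Position 7: 'h'
  Position 6: 'm'
  Position 5: 'j'
  Position 4: 'o'
  Position 3: 'p'
  Position 2: 'p'
  Position 1: 'd'
  Position 0: 'j'
Reversed: fnhmjoppdj

fnhmjoppdj


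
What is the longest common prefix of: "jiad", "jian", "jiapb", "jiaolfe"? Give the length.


Words: jiad, jian, jiapb, jiaolfe
  Position 0: all 'j' => match
  Position 1: all 'i' => match
  Position 2: all 'a' => match
  Position 3: ('d', 'n', 'p', 'o') => mismatch, stop
LCP = "jia" (length 3)

3


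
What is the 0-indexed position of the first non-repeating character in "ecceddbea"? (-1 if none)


Input: ecceddbea
Character frequencies:
  'a': 1
  'b': 1
  'c': 2
  'd': 2
  'e': 3
Scanning left to right for freq == 1:
  Position 0 ('e'): freq=3, skip
  Position 1 ('c'): freq=2, skip
  Position 2 ('c'): freq=2, skip
  Position 3 ('e'): freq=3, skip
  Position 4 ('d'): freq=2, skip
  Position 5 ('d'): freq=2, skip
  Position 6 ('b'): unique! => answer = 6

6


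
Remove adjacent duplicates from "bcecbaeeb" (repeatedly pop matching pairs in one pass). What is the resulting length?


Input: bcecbaeeb
Stack-based adjacent duplicate removal:
  Read 'b': push. Stack: b
  Read 'c': push. Stack: bc
  Read 'e': push. Stack: bce
  Read 'c': push. Stack: bcec
  Read 'b': push. Stack: bcecb
  Read 'a': push. Stack: bcecba
  Read 'e': push. Stack: bcecbae
  Read 'e': matches stack top 'e' => pop. Stack: bcecba
  Read 'b': push. Stack: bcecbab
Final stack: "bcecbab" (length 7)

7


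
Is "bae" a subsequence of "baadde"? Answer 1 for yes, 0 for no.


Check if "bae" is a subsequence of "baadde"
Greedy scan:
  Position 0 ('b'): matches sub[0] = 'b'
  Position 1 ('a'): matches sub[1] = 'a'
  Position 2 ('a'): no match needed
  Position 3 ('d'): no match needed
  Position 4 ('d'): no match needed
  Position 5 ('e'): matches sub[2] = 'e'
All 3 characters matched => is a subsequence

1


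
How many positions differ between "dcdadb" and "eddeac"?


Comparing "dcdadb" and "eddeac" position by position:
  Position 0: 'd' vs 'e' => DIFFER
  Position 1: 'c' vs 'd' => DIFFER
  Position 2: 'd' vs 'd' => same
  Position 3: 'a' vs 'e' => DIFFER
  Position 4: 'd' vs 'a' => DIFFER
  Position 5: 'b' vs 'c' => DIFFER
Positions that differ: 5

5


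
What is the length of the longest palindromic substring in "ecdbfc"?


Input: "ecdbfc"
Checking substrings for palindromes:
  No multi-char palindromic substrings found
Longest palindromic substring: "e" with length 1

1


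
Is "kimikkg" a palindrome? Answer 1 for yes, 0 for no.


Input: kimikkg
Reversed: gkkimik
  Compare pos 0 ('k') with pos 6 ('g'): MISMATCH
  Compare pos 1 ('i') with pos 5 ('k'): MISMATCH
  Compare pos 2 ('m') with pos 4 ('k'): MISMATCH
Result: not a palindrome

0


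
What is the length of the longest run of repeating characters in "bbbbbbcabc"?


Input: "bbbbbbcabc"
Scanning for longest run:
  Position 1 ('b'): continues run of 'b', length=2
  Position 2 ('b'): continues run of 'b', length=3
  Position 3 ('b'): continues run of 'b', length=4
  Position 4 ('b'): continues run of 'b', length=5
  Position 5 ('b'): continues run of 'b', length=6
  Position 6 ('c'): new char, reset run to 1
  Position 7 ('a'): new char, reset run to 1
  Position 8 ('b'): new char, reset run to 1
  Position 9 ('c'): new char, reset run to 1
Longest run: 'b' with length 6

6


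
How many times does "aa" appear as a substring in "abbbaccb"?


Searching for "aa" in "abbbaccb"
Scanning each position:
  Position 0: "ab" => no
  Position 1: "bb" => no
  Position 2: "bb" => no
  Position 3: "ba" => no
  Position 4: "ac" => no
  Position 5: "cc" => no
  Position 6: "cb" => no
Total occurrences: 0

0


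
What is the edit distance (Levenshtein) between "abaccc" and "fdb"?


Computing edit distance: "abaccc" -> "fdb"
DP table:
           f    d    b
      0    1    2    3
  a   1    1    2    3
  b   2    2    2    2
  a   3    3    3    3
  c   4    4    4    4
  c   5    5    5    5
  c   6    6    6    6
Edit distance = dp[6][3] = 6

6


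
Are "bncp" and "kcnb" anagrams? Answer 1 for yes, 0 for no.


Strings: "bncp", "kcnb"
Sorted first:  bcnp
Sorted second: bckn
Differ at position 2: 'n' vs 'k' => not anagrams

0


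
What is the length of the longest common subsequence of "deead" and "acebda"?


LCS of "deead" and "acebda"
DP table:
           a    c    e    b    d    a
      0    0    0    0    0    0    0
  d   0    0    0    0    0    1    1
  e   0    0    0    1    1    1    1
  e   0    0    0    1    1    1    1
  a   0    1    1    1    1    1    2
  d   0    1    1    1    1    2    2
LCS length = dp[5][6] = 2

2


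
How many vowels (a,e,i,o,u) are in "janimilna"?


Input: janimilna
Checking each character:
  'j' at position 0: consonant
  'a' at position 1: vowel (running total: 1)
  'n' at position 2: consonant
  'i' at position 3: vowel (running total: 2)
  'm' at position 4: consonant
  'i' at position 5: vowel (running total: 3)
  'l' at position 6: consonant
  'n' at position 7: consonant
  'a' at position 8: vowel (running total: 4)
Total vowels: 4

4


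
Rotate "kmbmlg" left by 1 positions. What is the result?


Input: "kmbmlg", rotate left by 1
First 1 characters: "k"
Remaining characters: "mbmlg"
Concatenate remaining + first: "mbmlg" + "k" = "mbmlgk"

mbmlgk


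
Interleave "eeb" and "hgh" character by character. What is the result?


Interleaving "eeb" and "hgh":
  Position 0: 'e' from first, 'h' from second => "eh"
  Position 1: 'e' from first, 'g' from second => "eg"
  Position 2: 'b' from first, 'h' from second => "bh"
Result: ehegbh

ehegbh


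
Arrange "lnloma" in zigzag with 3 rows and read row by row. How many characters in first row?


Zigzag "lnloma" into 3 rows:
Placing characters:
  'l' => row 0
  'n' => row 1
  'l' => row 2
  'o' => row 1
  'm' => row 0
  'a' => row 1
Rows:
  Row 0: "lm"
  Row 1: "noa"
  Row 2: "l"
First row length: 2

2


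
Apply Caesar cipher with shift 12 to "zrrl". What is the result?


Caesar cipher: shift "zrrl" by 12
  'z' (pos 25) + 12 = pos 11 = 'l'
  'r' (pos 17) + 12 = pos 3 = 'd'
  'r' (pos 17) + 12 = pos 3 = 'd'
  'l' (pos 11) + 12 = pos 23 = 'x'
Result: lddx

lddx


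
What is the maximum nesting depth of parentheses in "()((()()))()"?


Input: "()((()()))()"
Tracking depth:
  Position 0 '(': depth becomes 1
  Position 1 ')': depth becomes 0
  Position 2 '(': depth becomes 1
  Position 3 '(': depth becomes 2
  Position 4 '(': depth becomes 3
  Position 5 ')': depth becomes 2
  Position 6 '(': depth becomes 3
  Position 7 ')': depth becomes 2
  Position 8 ')': depth becomes 1
  Position 9 ')': depth becomes 0
  Position 10 '(': depth becomes 1
  Position 11 ')': depth becomes 0
Maximum depth reached: 3

3


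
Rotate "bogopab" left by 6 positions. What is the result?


Input: "bogopab", rotate left by 6
First 6 characters: "bogopa"
Remaining characters: "b"
Concatenate remaining + first: "b" + "bogopa" = "bbogopa"

bbogopa


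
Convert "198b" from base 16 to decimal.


Input: "198b" in base 16
Positional expansion:
  Digit '1' (value 1) x 16^3 = 4096
  Digit '9' (value 9) x 16^2 = 2304
  Digit '8' (value 8) x 16^1 = 128
  Digit 'b' (value 11) x 16^0 = 11
Sum = 6539

6539


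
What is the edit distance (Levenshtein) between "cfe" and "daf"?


Computing edit distance: "cfe" -> "daf"
DP table:
           d    a    f
      0    1    2    3
  c   1    1    2    3
  f   2    2    2    2
  e   3    3    3    3
Edit distance = dp[3][3] = 3

3


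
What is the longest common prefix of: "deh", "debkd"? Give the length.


Words: deh, debkd
  Position 0: all 'd' => match
  Position 1: all 'e' => match
  Position 2: ('h', 'b') => mismatch, stop
LCP = "de" (length 2)

2


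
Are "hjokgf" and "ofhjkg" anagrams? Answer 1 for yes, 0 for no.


Strings: "hjokgf", "ofhjkg"
Sorted first:  fghjko
Sorted second: fghjko
Sorted forms match => anagrams

1


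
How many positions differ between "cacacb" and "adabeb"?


Comparing "cacacb" and "adabeb" position by position:
  Position 0: 'c' vs 'a' => DIFFER
  Position 1: 'a' vs 'd' => DIFFER
  Position 2: 'c' vs 'a' => DIFFER
  Position 3: 'a' vs 'b' => DIFFER
  Position 4: 'c' vs 'e' => DIFFER
  Position 5: 'b' vs 'b' => same
Positions that differ: 5

5


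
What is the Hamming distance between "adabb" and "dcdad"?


Comparing "adabb" and "dcdad" position by position:
  Position 0: 'a' vs 'd' => differ
  Position 1: 'd' vs 'c' => differ
  Position 2: 'a' vs 'd' => differ
  Position 3: 'b' vs 'a' => differ
  Position 4: 'b' vs 'd' => differ
Total differences (Hamming distance): 5

5


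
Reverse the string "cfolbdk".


Input: cfolbdk
Reading characters right to left:
  Position 6: 'k'
  Position 5: 'd'
  Position 4: 'b'
  Position 3: 'l'
  Position 2: 'o'
  Position 1: 'f'
  Position 0: 'c'
Reversed: kdblofc

kdblofc


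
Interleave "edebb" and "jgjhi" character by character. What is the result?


Interleaving "edebb" and "jgjhi":
  Position 0: 'e' from first, 'j' from second => "ej"
  Position 1: 'd' from first, 'g' from second => "dg"
  Position 2: 'e' from first, 'j' from second => "ej"
  Position 3: 'b' from first, 'h' from second => "bh"
  Position 4: 'b' from first, 'i' from second => "bi"
Result: ejdgejbhbi

ejdgejbhbi


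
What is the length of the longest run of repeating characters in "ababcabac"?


Input: "ababcabac"
Scanning for longest run:
  Position 1 ('b'): new char, reset run to 1
  Position 2 ('a'): new char, reset run to 1
  Position 3 ('b'): new char, reset run to 1
  Position 4 ('c'): new char, reset run to 1
  Position 5 ('a'): new char, reset run to 1
  Position 6 ('b'): new char, reset run to 1
  Position 7 ('a'): new char, reset run to 1
  Position 8 ('c'): new char, reset run to 1
Longest run: 'a' with length 1

1


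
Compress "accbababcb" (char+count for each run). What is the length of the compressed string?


Input: accbababcb
Runs:
  'a' x 1 => "a1"
  'c' x 2 => "c2"
  'b' x 1 => "b1"
  'a' x 1 => "a1"
  'b' x 1 => "b1"
  'a' x 1 => "a1"
  'b' x 1 => "b1"
  'c' x 1 => "c1"
  'b' x 1 => "b1"
Compressed: "a1c2b1a1b1a1b1c1b1"
Compressed length: 18

18


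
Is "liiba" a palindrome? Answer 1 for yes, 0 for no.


Input: liiba
Reversed: abiil
  Compare pos 0 ('l') with pos 4 ('a'): MISMATCH
  Compare pos 1 ('i') with pos 3 ('b'): MISMATCH
Result: not a palindrome

0


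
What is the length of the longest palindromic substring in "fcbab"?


Input: "fcbab"
Checking substrings for palindromes:
  [2:5] "bab" (len 3) => palindrome
Longest palindromic substring: "bab" with length 3

3


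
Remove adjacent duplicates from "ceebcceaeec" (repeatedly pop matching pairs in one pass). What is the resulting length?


Input: ceebcceaeec
Stack-based adjacent duplicate removal:
  Read 'c': push. Stack: c
  Read 'e': push. Stack: ce
  Read 'e': matches stack top 'e' => pop. Stack: c
  Read 'b': push. Stack: cb
  Read 'c': push. Stack: cbc
  Read 'c': matches stack top 'c' => pop. Stack: cb
  Read 'e': push. Stack: cbe
  Read 'a': push. Stack: cbea
  Read 'e': push. Stack: cbeae
  Read 'e': matches stack top 'e' => pop. Stack: cbea
  Read 'c': push. Stack: cbeac
Final stack: "cbeac" (length 5)

5


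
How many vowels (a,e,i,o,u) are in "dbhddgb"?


Input: dbhddgb
Checking each character:
  'd' at position 0: consonant
  'b' at position 1: consonant
  'h' at position 2: consonant
  'd' at position 3: consonant
  'd' at position 4: consonant
  'g' at position 5: consonant
  'b' at position 6: consonant
Total vowels: 0

0


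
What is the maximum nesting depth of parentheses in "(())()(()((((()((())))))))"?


Input: "(())()(()((((()((())))))))"
Tracking depth:
  Position 0 '(': depth becomes 1
  Position 1 '(': depth becomes 2
  Position 2 ')': depth becomes 1
  Position 3 ')': depth becomes 0
  Position 4 '(': depth becomes 1
  Position 5 ')': depth becomes 0
  Position 6 '(': depth becomes 1
  Position 7 '(': depth becomes 2
  Position 8 ')': depth becomes 1
  Position 9 '(': depth becomes 2
  Position 10 '(': depth becomes 3
  Position 11 '(': depth becomes 4
  Position 12 '(': depth becomes 5
  Position 13 '(': depth becomes 6
  Position 14 ')': depth becomes 5
  Position 15 '(': depth becomes 6
  Position 16 '(': depth becomes 7
  Position 17 '(': depth becomes 8
  Position 18 ')': depth becomes 7
  Position 19 ')': depth becomes 6
  Position 20 ')': depth becomes 5
  Position 21 ')': depth becomes 4
  Position 22 ')': depth becomes 3
  Position 23 ')': depth becomes 2
  Position 24 ')': depth becomes 1
  Position 25 ')': depth becomes 0
Maximum depth reached: 8

8


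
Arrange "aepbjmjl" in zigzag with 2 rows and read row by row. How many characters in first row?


Zigzag "aepbjmjl" into 2 rows:
Placing characters:
  'a' => row 0
  'e' => row 1
  'p' => row 0
  'b' => row 1
  'j' => row 0
  'm' => row 1
  'j' => row 0
  'l' => row 1
Rows:
  Row 0: "apjj"
  Row 1: "ebml"
First row length: 4

4


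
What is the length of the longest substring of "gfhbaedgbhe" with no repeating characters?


Input: "gfhbaedgbhe"
Sliding window (track last position of each char):
  Position 0 ('g'): window [0,0] length 1 -- new best
  Position 1 ('f'): window [0,1] length 2 -- new best
  Position 2 ('h'): window [0,2] length 3 -- new best
  Position 3 ('b'): window [0,3] length 4 -- new best
  Position 4 ('a'): window [0,4] length 5 -- new best
  Position 5 ('e'): window [0,5] length 6 -- new best
  Position 6 ('d'): window [0,6] length 7 -- new best
  Position 7 ('g'): repeat (last at 0), move window start to 1
  Position 7 ('g'): window [1,7] length 7
  Position 8 ('b'): repeat (last at 3), move window start to 4
  Position 8 ('b'): window [4,8] length 5
  Position 9 ('h'): window [4,9] length 6
  Position 10 ('e'): repeat (last at 5), move window start to 6
  Position 10 ('e'): window [6,10] length 5
Longest substring with no repeats: "gfhbaed" with length 7

7


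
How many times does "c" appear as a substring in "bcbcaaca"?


Searching for "c" in "bcbcaaca"
Scanning each position:
  Position 0: "b" => no
  Position 1: "c" => MATCH
  Position 2: "b" => no
  Position 3: "c" => MATCH
  Position 4: "a" => no
  Position 5: "a" => no
  Position 6: "c" => MATCH
  Position 7: "a" => no
Total occurrences: 3

3


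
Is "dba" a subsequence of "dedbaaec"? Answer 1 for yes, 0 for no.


Check if "dba" is a subsequence of "dedbaaec"
Greedy scan:
  Position 0 ('d'): matches sub[0] = 'd'
  Position 1 ('e'): no match needed
  Position 2 ('d'): no match needed
  Position 3 ('b'): matches sub[1] = 'b'
  Position 4 ('a'): matches sub[2] = 'a'
  Position 5 ('a'): no match needed
  Position 6 ('e'): no match needed
  Position 7 ('c'): no match needed
All 3 characters matched => is a subsequence

1


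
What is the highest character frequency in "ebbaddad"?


Input: ebbaddad
Character counts:
  'a': 2
  'b': 2
  'd': 3
  'e': 1
Maximum frequency: 3

3


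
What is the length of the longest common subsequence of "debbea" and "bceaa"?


LCS of "debbea" and "bceaa"
DP table:
           b    c    e    a    a
      0    0    0    0    0    0
  d   0    0    0    0    0    0
  e   0    0    0    1    1    1
  b   0    1    1    1    1    1
  b   0    1    1    1    1    1
  e   0    1    1    2    2    2
  a   0    1    1    2    3    3
LCS length = dp[6][5] = 3

3


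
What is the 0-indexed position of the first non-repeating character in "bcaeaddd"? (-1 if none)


Input: bcaeaddd
Character frequencies:
  'a': 2
  'b': 1
  'c': 1
  'd': 3
  'e': 1
Scanning left to right for freq == 1:
  Position 0 ('b'): unique! => answer = 0

0


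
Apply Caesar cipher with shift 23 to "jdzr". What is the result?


Caesar cipher: shift "jdzr" by 23
  'j' (pos 9) + 23 = pos 6 = 'g'
  'd' (pos 3) + 23 = pos 0 = 'a'
  'z' (pos 25) + 23 = pos 22 = 'w'
  'r' (pos 17) + 23 = pos 14 = 'o'
Result: gawo

gawo


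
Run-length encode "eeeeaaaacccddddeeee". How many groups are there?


Input: eeeeaaaacccddddeeee
Scanning for consecutive runs:
  Group 1: 'e' x 4 (positions 0-3)
  Group 2: 'a' x 4 (positions 4-7)
  Group 3: 'c' x 3 (positions 8-10)
  Group 4: 'd' x 4 (positions 11-14)
  Group 5: 'e' x 4 (positions 15-18)
Total groups: 5

5


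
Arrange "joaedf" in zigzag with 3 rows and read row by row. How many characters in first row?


Zigzag "joaedf" into 3 rows:
Placing characters:
  'j' => row 0
  'o' => row 1
  'a' => row 2
  'e' => row 1
  'd' => row 0
  'f' => row 1
Rows:
  Row 0: "jd"
  Row 1: "oef"
  Row 2: "a"
First row length: 2

2


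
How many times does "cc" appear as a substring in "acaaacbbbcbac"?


Searching for "cc" in "acaaacbbbcbac"
Scanning each position:
  Position 0: "ac" => no
  Position 1: "ca" => no
  Position 2: "aa" => no
  Position 3: "aa" => no
  Position 4: "ac" => no
  Position 5: "cb" => no
  Position 6: "bb" => no
  Position 7: "bb" => no
  Position 8: "bc" => no
  Position 9: "cb" => no
  Position 10: "ba" => no
  Position 11: "ac" => no
Total occurrences: 0

0


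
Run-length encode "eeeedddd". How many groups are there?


Input: eeeedddd
Scanning for consecutive runs:
  Group 1: 'e' x 4 (positions 0-3)
  Group 2: 'd' x 4 (positions 4-7)
Total groups: 2

2


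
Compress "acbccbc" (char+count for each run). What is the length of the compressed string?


Input: acbccbc
Runs:
  'a' x 1 => "a1"
  'c' x 1 => "c1"
  'b' x 1 => "b1"
  'c' x 2 => "c2"
  'b' x 1 => "b1"
  'c' x 1 => "c1"
Compressed: "a1c1b1c2b1c1"
Compressed length: 12

12


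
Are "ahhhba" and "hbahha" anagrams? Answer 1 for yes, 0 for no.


Strings: "ahhhba", "hbahha"
Sorted first:  aabhhh
Sorted second: aabhhh
Sorted forms match => anagrams

1


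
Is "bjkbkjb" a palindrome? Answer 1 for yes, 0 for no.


Input: bjkbkjb
Reversed: bjkbkjb
  Compare pos 0 ('b') with pos 6 ('b'): match
  Compare pos 1 ('j') with pos 5 ('j'): match
  Compare pos 2 ('k') with pos 4 ('k'): match
Result: palindrome

1


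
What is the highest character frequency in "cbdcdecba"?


Input: cbdcdecba
Character counts:
  'a': 1
  'b': 2
  'c': 3
  'd': 2
  'e': 1
Maximum frequency: 3

3


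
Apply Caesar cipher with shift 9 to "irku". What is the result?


Caesar cipher: shift "irku" by 9
  'i' (pos 8) + 9 = pos 17 = 'r'
  'r' (pos 17) + 9 = pos 0 = 'a'
  'k' (pos 10) + 9 = pos 19 = 't'
  'u' (pos 20) + 9 = pos 3 = 'd'
Result: ratd

ratd


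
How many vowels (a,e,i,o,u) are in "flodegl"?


Input: flodegl
Checking each character:
  'f' at position 0: consonant
  'l' at position 1: consonant
  'o' at position 2: vowel (running total: 1)
  'd' at position 3: consonant
  'e' at position 4: vowel (running total: 2)
  'g' at position 5: consonant
  'l' at position 6: consonant
Total vowels: 2

2


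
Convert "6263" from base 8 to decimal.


Input: "6263" in base 8
Positional expansion:
  Digit '6' (value 6) x 8^3 = 3072
  Digit '2' (value 2) x 8^2 = 128
  Digit '6' (value 6) x 8^1 = 48
  Digit '3' (value 3) x 8^0 = 3
Sum = 3251

3251


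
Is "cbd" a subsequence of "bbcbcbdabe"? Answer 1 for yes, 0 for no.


Check if "cbd" is a subsequence of "bbcbcbdabe"
Greedy scan:
  Position 0 ('b'): no match needed
  Position 1 ('b'): no match needed
  Position 2 ('c'): matches sub[0] = 'c'
  Position 3 ('b'): matches sub[1] = 'b'
  Position 4 ('c'): no match needed
  Position 5 ('b'): no match needed
  Position 6 ('d'): matches sub[2] = 'd'
  Position 7 ('a'): no match needed
  Position 8 ('b'): no match needed
  Position 9 ('e'): no match needed
All 3 characters matched => is a subsequence

1


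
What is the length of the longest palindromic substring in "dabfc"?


Input: "dabfc"
Checking substrings for palindromes:
  No multi-char palindromic substrings found
Longest palindromic substring: "d" with length 1

1


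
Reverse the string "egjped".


Input: egjped
Reading characters right to left:
  Position 5: 'd'
  Position 4: 'e'
  Position 3: 'p'
  Position 2: 'j'
  Position 1: 'g'
  Position 0: 'e'
Reversed: depjge

depjge


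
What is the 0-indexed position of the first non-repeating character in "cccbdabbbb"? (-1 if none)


Input: cccbdabbbb
Character frequencies:
  'a': 1
  'b': 5
  'c': 3
  'd': 1
Scanning left to right for freq == 1:
  Position 0 ('c'): freq=3, skip
  Position 1 ('c'): freq=3, skip
  Position 2 ('c'): freq=3, skip
  Position 3 ('b'): freq=5, skip
  Position 4 ('d'): unique! => answer = 4

4


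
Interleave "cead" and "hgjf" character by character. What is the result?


Interleaving "cead" and "hgjf":
  Position 0: 'c' from first, 'h' from second => "ch"
  Position 1: 'e' from first, 'g' from second => "eg"
  Position 2: 'a' from first, 'j' from second => "aj"
  Position 3: 'd' from first, 'f' from second => "df"
Result: chegajdf

chegajdf


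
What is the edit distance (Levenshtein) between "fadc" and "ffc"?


Computing edit distance: "fadc" -> "ffc"
DP table:
           f    f    c
      0    1    2    3
  f   1    0    1    2
  a   2    1    1    2
  d   3    2    2    2
  c   4    3    3    2
Edit distance = dp[4][3] = 2

2


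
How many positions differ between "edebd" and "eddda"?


Comparing "edebd" and "eddda" position by position:
  Position 0: 'e' vs 'e' => same
  Position 1: 'd' vs 'd' => same
  Position 2: 'e' vs 'd' => DIFFER
  Position 3: 'b' vs 'd' => DIFFER
  Position 4: 'd' vs 'a' => DIFFER
Positions that differ: 3

3


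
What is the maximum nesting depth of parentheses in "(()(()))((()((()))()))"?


Input: "(()(()))((()((()))()))"
Tracking depth:
  Position 0 '(': depth becomes 1
  Position 1 '(': depth becomes 2
  Position 2 ')': depth becomes 1
  Position 3 '(': depth becomes 2
  Position 4 '(': depth becomes 3
  Position 5 ')': depth becomes 2
  Position 6 ')': depth becomes 1
  Position 7 ')': depth becomes 0
  Position 8 '(': depth becomes 1
  Position 9 '(': depth becomes 2
  Position 10 '(': depth becomes 3
  Position 11 ')': depth becomes 2
  Position 12 '(': depth becomes 3
  Position 13 '(': depth becomes 4
  Position 14 '(': depth becomes 5
  Position 15 ')': depth becomes 4
  Position 16 ')': depth becomes 3
  Position 17 ')': depth becomes 2
  Position 18 '(': depth becomes 3
  Position 19 ')': depth becomes 2
  Position 20 ')': depth becomes 1
  Position 21 ')': depth becomes 0
Maximum depth reached: 5

5


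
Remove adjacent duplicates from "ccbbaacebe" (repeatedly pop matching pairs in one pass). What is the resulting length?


Input: ccbbaacebe
Stack-based adjacent duplicate removal:
  Read 'c': push. Stack: c
  Read 'c': matches stack top 'c' => pop. Stack: (empty)
  Read 'b': push. Stack: b
  Read 'b': matches stack top 'b' => pop. Stack: (empty)
  Read 'a': push. Stack: a
  Read 'a': matches stack top 'a' => pop. Stack: (empty)
  Read 'c': push. Stack: c
  Read 'e': push. Stack: ce
  Read 'b': push. Stack: ceb
  Read 'e': push. Stack: cebe
Final stack: "cebe" (length 4)

4


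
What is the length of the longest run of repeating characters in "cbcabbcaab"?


Input: "cbcabbcaab"
Scanning for longest run:
  Position 1 ('b'): new char, reset run to 1
  Position 2 ('c'): new char, reset run to 1
  Position 3 ('a'): new char, reset run to 1
  Position 4 ('b'): new char, reset run to 1
  Position 5 ('b'): continues run of 'b', length=2
  Position 6 ('c'): new char, reset run to 1
  Position 7 ('a'): new char, reset run to 1
  Position 8 ('a'): continues run of 'a', length=2
  Position 9 ('b'): new char, reset run to 1
Longest run: 'b' with length 2

2


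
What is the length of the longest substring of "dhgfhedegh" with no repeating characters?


Input: "dhgfhedegh"
Sliding window (track last position of each char):
  Position 0 ('d'): window [0,0] length 1 -- new best
  Position 1 ('h'): window [0,1] length 2 -- new best
  Position 2 ('g'): window [0,2] length 3 -- new best
  Position 3 ('f'): window [0,3] length 4 -- new best
  Position 4 ('h'): repeat (last at 1), move window start to 2
  Position 4 ('h'): window [2,4] length 3
  Position 5 ('e'): window [2,5] length 4
  Position 6 ('d'): window [2,6] length 5 -- new best
  Position 7 ('e'): repeat (last at 5), move window start to 6
  Position 7 ('e'): window [6,7] length 2
  Position 8 ('g'): window [6,8] length 3
  Position 9 ('h'): window [6,9] length 4
Longest substring with no repeats: "gfhed" with length 5

5


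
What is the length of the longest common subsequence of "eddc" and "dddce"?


LCS of "eddc" and "dddce"
DP table:
           d    d    d    c    e
      0    0    0    0    0    0
  e   0    0    0    0    0    1
  d   0    1    1    1    1    1
  d   0    1    2    2    2    2
  c   0    1    2    2    3    3
LCS length = dp[4][5] = 3

3


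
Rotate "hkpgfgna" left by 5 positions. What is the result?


Input: "hkpgfgna", rotate left by 5
First 5 characters: "hkpgf"
Remaining characters: "gna"
Concatenate remaining + first: "gna" + "hkpgf" = "gnahkpgf"

gnahkpgf


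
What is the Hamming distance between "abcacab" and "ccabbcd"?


Comparing "abcacab" and "ccabbcd" position by position:
  Position 0: 'a' vs 'c' => differ
  Position 1: 'b' vs 'c' => differ
  Position 2: 'c' vs 'a' => differ
  Position 3: 'a' vs 'b' => differ
  Position 4: 'c' vs 'b' => differ
  Position 5: 'a' vs 'c' => differ
  Position 6: 'b' vs 'd' => differ
Total differences (Hamming distance): 7

7


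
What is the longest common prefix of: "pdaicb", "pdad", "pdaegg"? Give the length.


Words: pdaicb, pdad, pdaegg
  Position 0: all 'p' => match
  Position 1: all 'd' => match
  Position 2: all 'a' => match
  Position 3: ('i', 'd', 'e') => mismatch, stop
LCP = "pda" (length 3)

3


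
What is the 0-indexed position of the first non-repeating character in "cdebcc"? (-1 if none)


Input: cdebcc
Character frequencies:
  'b': 1
  'c': 3
  'd': 1
  'e': 1
Scanning left to right for freq == 1:
  Position 0 ('c'): freq=3, skip
  Position 1 ('d'): unique! => answer = 1

1


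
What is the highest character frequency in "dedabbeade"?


Input: dedabbeade
Character counts:
  'a': 2
  'b': 2
  'd': 3
  'e': 3
Maximum frequency: 3

3


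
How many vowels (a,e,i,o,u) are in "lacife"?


Input: lacife
Checking each character:
  'l' at position 0: consonant
  'a' at position 1: vowel (running total: 1)
  'c' at position 2: consonant
  'i' at position 3: vowel (running total: 2)
  'f' at position 4: consonant
  'e' at position 5: vowel (running total: 3)
Total vowels: 3

3


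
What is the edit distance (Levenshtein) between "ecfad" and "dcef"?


Computing edit distance: "ecfad" -> "dcef"
DP table:
           d    c    e    f
      0    1    2    3    4
  e   1    1    2    2    3
  c   2    2    1    2    3
  f   3    3    2    2    2
  a   4    4    3    3    3
  d   5    4    4    4    4
Edit distance = dp[5][4] = 4

4


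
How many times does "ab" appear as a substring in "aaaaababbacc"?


Searching for "ab" in "aaaaababbacc"
Scanning each position:
  Position 0: "aa" => no
  Position 1: "aa" => no
  Position 2: "aa" => no
  Position 3: "aa" => no
  Position 4: "ab" => MATCH
  Position 5: "ba" => no
  Position 6: "ab" => MATCH
  Position 7: "bb" => no
  Position 8: "ba" => no
  Position 9: "ac" => no
  Position 10: "cc" => no
Total occurrences: 2

2


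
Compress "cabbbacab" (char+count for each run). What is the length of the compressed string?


Input: cabbbacab
Runs:
  'c' x 1 => "c1"
  'a' x 1 => "a1"
  'b' x 3 => "b3"
  'a' x 1 => "a1"
  'c' x 1 => "c1"
  'a' x 1 => "a1"
  'b' x 1 => "b1"
Compressed: "c1a1b3a1c1a1b1"
Compressed length: 14

14


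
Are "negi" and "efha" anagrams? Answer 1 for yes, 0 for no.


Strings: "negi", "efha"
Sorted first:  egin
Sorted second: aefh
Differ at position 0: 'e' vs 'a' => not anagrams

0


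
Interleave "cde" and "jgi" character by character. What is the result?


Interleaving "cde" and "jgi":
  Position 0: 'c' from first, 'j' from second => "cj"
  Position 1: 'd' from first, 'g' from second => "dg"
  Position 2: 'e' from first, 'i' from second => "ei"
Result: cjdgei

cjdgei


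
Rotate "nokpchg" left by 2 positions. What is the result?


Input: "nokpchg", rotate left by 2
First 2 characters: "no"
Remaining characters: "kpchg"
Concatenate remaining + first: "kpchg" + "no" = "kpchgno"

kpchgno


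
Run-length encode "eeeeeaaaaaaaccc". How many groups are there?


Input: eeeeeaaaaaaaccc
Scanning for consecutive runs:
  Group 1: 'e' x 5 (positions 0-4)
  Group 2: 'a' x 7 (positions 5-11)
  Group 3: 'c' x 3 (positions 12-14)
Total groups: 3

3


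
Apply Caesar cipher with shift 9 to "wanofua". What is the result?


Caesar cipher: shift "wanofua" by 9
  'w' (pos 22) + 9 = pos 5 = 'f'
  'a' (pos 0) + 9 = pos 9 = 'j'
  'n' (pos 13) + 9 = pos 22 = 'w'
  'o' (pos 14) + 9 = pos 23 = 'x'
  'f' (pos 5) + 9 = pos 14 = 'o'
  'u' (pos 20) + 9 = pos 3 = 'd'
  'a' (pos 0) + 9 = pos 9 = 'j'
Result: fjwxodj

fjwxodj


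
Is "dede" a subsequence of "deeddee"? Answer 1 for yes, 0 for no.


Check if "dede" is a subsequence of "deeddee"
Greedy scan:
  Position 0 ('d'): matches sub[0] = 'd'
  Position 1 ('e'): matches sub[1] = 'e'
  Position 2 ('e'): no match needed
  Position 3 ('d'): matches sub[2] = 'd'
  Position 4 ('d'): no match needed
  Position 5 ('e'): matches sub[3] = 'e'
  Position 6 ('e'): no match needed
All 4 characters matched => is a subsequence

1


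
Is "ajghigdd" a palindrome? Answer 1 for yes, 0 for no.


Input: ajghigdd
Reversed: ddgihgja
  Compare pos 0 ('a') with pos 7 ('d'): MISMATCH
  Compare pos 1 ('j') with pos 6 ('d'): MISMATCH
  Compare pos 2 ('g') with pos 5 ('g'): match
  Compare pos 3 ('h') with pos 4 ('i'): MISMATCH
Result: not a palindrome

0


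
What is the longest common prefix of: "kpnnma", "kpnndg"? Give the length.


Words: kpnnma, kpnndg
  Position 0: all 'k' => match
  Position 1: all 'p' => match
  Position 2: all 'n' => match
  Position 3: all 'n' => match
  Position 4: ('m', 'd') => mismatch, stop
LCP = "kpnn" (length 4)

4


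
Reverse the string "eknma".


Input: eknma
Reading characters right to left:
  Position 4: 'a'
  Position 3: 'm'
  Position 2: 'n'
  Position 1: 'k'
  Position 0: 'e'
Reversed: amnke

amnke


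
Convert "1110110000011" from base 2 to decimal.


Input: "1110110000011" in base 2
Positional expansion:
  Digit '1' (value 1) x 2^12 = 4096
  Digit '1' (value 1) x 2^11 = 2048
  Digit '1' (value 1) x 2^10 = 1024
  Digit '0' (value 0) x 2^9 = 0
  Digit '1' (value 1) x 2^8 = 256
  Digit '1' (value 1) x 2^7 = 128
  Digit '0' (value 0) x 2^6 = 0
  Digit '0' (value 0) x 2^5 = 0
  Digit '0' (value 0) x 2^4 = 0
  Digit '0' (value 0) x 2^3 = 0
  Digit '0' (value 0) x 2^2 = 0
  Digit '1' (value 1) x 2^1 = 2
  Digit '1' (value 1) x 2^0 = 1
Sum = 7555

7555


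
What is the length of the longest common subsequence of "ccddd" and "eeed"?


LCS of "ccddd" and "eeed"
DP table:
           e    e    e    d
      0    0    0    0    0
  c   0    0    0    0    0
  c   0    0    0    0    0
  d   0    0    0    0    1
  d   0    0    0    0    1
  d   0    0    0    0    1
LCS length = dp[5][4] = 1

1


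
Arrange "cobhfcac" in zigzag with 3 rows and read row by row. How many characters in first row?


Zigzag "cobhfcac" into 3 rows:
Placing characters:
  'c' => row 0
  'o' => row 1
  'b' => row 2
  'h' => row 1
  'f' => row 0
  'c' => row 1
  'a' => row 2
  'c' => row 1
Rows:
  Row 0: "cf"
  Row 1: "ohcc"
  Row 2: "ba"
First row length: 2

2


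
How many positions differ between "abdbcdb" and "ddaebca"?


Comparing "abdbcdb" and "ddaebca" position by position:
  Position 0: 'a' vs 'd' => DIFFER
  Position 1: 'b' vs 'd' => DIFFER
  Position 2: 'd' vs 'a' => DIFFER
  Position 3: 'b' vs 'e' => DIFFER
  Position 4: 'c' vs 'b' => DIFFER
  Position 5: 'd' vs 'c' => DIFFER
  Position 6: 'b' vs 'a' => DIFFER
Positions that differ: 7

7


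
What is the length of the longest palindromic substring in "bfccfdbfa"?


Input: "bfccfdbfa"
Checking substrings for palindromes:
  [1:5] "fccf" (len 4) => palindrome
  [2:4] "cc" (len 2) => palindrome
Longest palindromic substring: "fccf" with length 4

4


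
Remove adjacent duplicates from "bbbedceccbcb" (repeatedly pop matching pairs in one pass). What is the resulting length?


Input: bbbedceccbcb
Stack-based adjacent duplicate removal:
  Read 'b': push. Stack: b
  Read 'b': matches stack top 'b' => pop. Stack: (empty)
  Read 'b': push. Stack: b
  Read 'e': push. Stack: be
  Read 'd': push. Stack: bed
  Read 'c': push. Stack: bedc
  Read 'e': push. Stack: bedce
  Read 'c': push. Stack: bedcec
  Read 'c': matches stack top 'c' => pop. Stack: bedce
  Read 'b': push. Stack: bedceb
  Read 'c': push. Stack: bedcebc
  Read 'b': push. Stack: bedcebcb
Final stack: "bedcebcb" (length 8)

8


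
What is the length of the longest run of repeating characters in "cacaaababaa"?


Input: "cacaaababaa"
Scanning for longest run:
  Position 1 ('a'): new char, reset run to 1
  Position 2 ('c'): new char, reset run to 1
  Position 3 ('a'): new char, reset run to 1
  Position 4 ('a'): continues run of 'a', length=2
  Position 5 ('a'): continues run of 'a', length=3
  Position 6 ('b'): new char, reset run to 1
  Position 7 ('a'): new char, reset run to 1
  Position 8 ('b'): new char, reset run to 1
  Position 9 ('a'): new char, reset run to 1
  Position 10 ('a'): continues run of 'a', length=2
Longest run: 'a' with length 3

3


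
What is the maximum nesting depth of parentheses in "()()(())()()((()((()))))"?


Input: "()()(())()()((()((()))))"
Tracking depth:
  Position 0 '(': depth becomes 1
  Position 1 ')': depth becomes 0
  Position 2 '(': depth becomes 1
  Position 3 ')': depth becomes 0
  Position 4 '(': depth becomes 1
  Position 5 '(': depth becomes 2
  Position 6 ')': depth becomes 1
  Position 7 ')': depth becomes 0
  Position 8 '(': depth becomes 1
  Position 9 ')': depth becomes 0
  Position 10 '(': depth becomes 1
  Position 11 ')': depth becomes 0
  Position 12 '(': depth becomes 1
  Position 13 '(': depth becomes 2
  Position 14 '(': depth becomes 3
  Position 15 ')': depth becomes 2
  Position 16 '(': depth becomes 3
  Position 17 '(': depth becomes 4
  Position 18 '(': depth becomes 5
  Position 19 ')': depth becomes 4
  Position 20 ')': depth becomes 3
  Position 21 ')': depth becomes 2
  Position 22 ')': depth becomes 1
  Position 23 ')': depth becomes 0
Maximum depth reached: 5

5


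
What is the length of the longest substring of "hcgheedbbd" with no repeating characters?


Input: "hcgheedbbd"
Sliding window (track last position of each char):
  Position 0 ('h'): window [0,0] length 1 -- new best
  Position 1 ('c'): window [0,1] length 2 -- new best
  Position 2 ('g'): window [0,2] length 3 -- new best
  Position 3 ('h'): repeat (last at 0), move window start to 1
  Position 3 ('h'): window [1,3] length 3
  Position 4 ('e'): window [1,4] length 4 -- new best
  Position 5 ('e'): repeat (last at 4), move window start to 5
  Position 5 ('e'): window [5,5] length 1
  Position 6 ('d'): window [5,6] length 2
  Position 7 ('b'): window [5,7] length 3
  Position 8 ('b'): repeat (last at 7), move window start to 8
  Position 8 ('b'): window [8,8] length 1
  Position 9 ('d'): window [8,9] length 2
Longest substring with no repeats: "cghe" with length 4

4


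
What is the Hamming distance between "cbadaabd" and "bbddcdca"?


Comparing "cbadaabd" and "bbddcdca" position by position:
  Position 0: 'c' vs 'b' => differ
  Position 1: 'b' vs 'b' => same
  Position 2: 'a' vs 'd' => differ
  Position 3: 'd' vs 'd' => same
  Position 4: 'a' vs 'c' => differ
  Position 5: 'a' vs 'd' => differ
  Position 6: 'b' vs 'c' => differ
  Position 7: 'd' vs 'a' => differ
Total differences (Hamming distance): 6

6


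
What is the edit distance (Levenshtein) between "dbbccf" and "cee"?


Computing edit distance: "dbbccf" -> "cee"
DP table:
           c    e    e
      0    1    2    3
  d   1    1    2    3
  b   2    2    2    3
  b   3    3    3    3
  c   4    3    4    4
  c   5    4    4    5
  f   6    5    5    5
Edit distance = dp[6][3] = 5

5


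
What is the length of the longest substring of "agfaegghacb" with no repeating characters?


Input: "agfaegghacb"
Sliding window (track last position of each char):
  Position 0 ('a'): window [0,0] length 1 -- new best
  Position 1 ('g'): window [0,1] length 2 -- new best
  Position 2 ('f'): window [0,2] length 3 -- new best
  Position 3 ('a'): repeat (last at 0), move window start to 1
  Position 3 ('a'): window [1,3] length 3
  Position 4 ('e'): window [1,4] length 4 -- new best
  Position 5 ('g'): repeat (last at 1), move window start to 2
  Position 5 ('g'): window [2,5] length 4
  Position 6 ('g'): repeat (last at 5), move window start to 6
  Position 6 ('g'): window [6,6] length 1
  Position 7 ('h'): window [6,7] length 2
  Position 8 ('a'): window [6,8] length 3
  Position 9 ('c'): window [6,9] length 4
  Position 10 ('b'): window [6,10] length 5 -- new best
Longest substring with no repeats: "ghacb" with length 5

5


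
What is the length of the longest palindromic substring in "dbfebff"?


Input: "dbfebff"
Checking substrings for palindromes:
  [5:7] "ff" (len 2) => palindrome
Longest palindromic substring: "ff" with length 2

2


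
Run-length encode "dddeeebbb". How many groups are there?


Input: dddeeebbb
Scanning for consecutive runs:
  Group 1: 'd' x 3 (positions 0-2)
  Group 2: 'e' x 3 (positions 3-5)
  Group 3: 'b' x 3 (positions 6-8)
Total groups: 3

3


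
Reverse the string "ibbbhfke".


Input: ibbbhfke
Reading characters right to left:
  Position 7: 'e'
  Position 6: 'k'
  Position 5: 'f'
  Position 4: 'h'
  Position 3: 'b'
  Position 2: 'b'
  Position 1: 'b'
  Position 0: 'i'
Reversed: ekfhbbbi

ekfhbbbi


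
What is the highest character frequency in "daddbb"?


Input: daddbb
Character counts:
  'a': 1
  'b': 2
  'd': 3
Maximum frequency: 3

3


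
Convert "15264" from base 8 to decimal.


Input: "15264" in base 8
Positional expansion:
  Digit '1' (value 1) x 8^4 = 4096
  Digit '5' (value 5) x 8^3 = 2560
  Digit '2' (value 2) x 8^2 = 128
  Digit '6' (value 6) x 8^1 = 48
  Digit '4' (value 4) x 8^0 = 4
Sum = 6836

6836
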